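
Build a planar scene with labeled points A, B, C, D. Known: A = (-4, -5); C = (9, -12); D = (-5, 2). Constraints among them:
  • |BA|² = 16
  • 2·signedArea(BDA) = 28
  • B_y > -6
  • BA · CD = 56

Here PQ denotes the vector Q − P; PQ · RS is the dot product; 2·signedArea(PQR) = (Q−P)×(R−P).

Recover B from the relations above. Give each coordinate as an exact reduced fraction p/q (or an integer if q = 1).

B = (0, -5)

1. B_x = 0  [2·signedArea(BDA) = 28 ∩ BA · CD = 56]
2. B_y = -5  [2·signedArea(BDA) = 28 ∩ BA · CD = 56]
   → B = (0, -5)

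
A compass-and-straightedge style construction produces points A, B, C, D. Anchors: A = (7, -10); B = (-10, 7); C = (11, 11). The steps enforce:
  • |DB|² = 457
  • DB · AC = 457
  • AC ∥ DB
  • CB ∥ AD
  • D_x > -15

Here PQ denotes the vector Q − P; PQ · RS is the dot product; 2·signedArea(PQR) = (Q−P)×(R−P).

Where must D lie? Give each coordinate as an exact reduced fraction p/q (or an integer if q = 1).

D = (-14, -14)

1. D_x = -14  [AC ∥ DB ∩ CB ∥ AD]
2. D_y = -14  [AC ∥ DB ∩ CB ∥ AD]
   → D = (-14, -14)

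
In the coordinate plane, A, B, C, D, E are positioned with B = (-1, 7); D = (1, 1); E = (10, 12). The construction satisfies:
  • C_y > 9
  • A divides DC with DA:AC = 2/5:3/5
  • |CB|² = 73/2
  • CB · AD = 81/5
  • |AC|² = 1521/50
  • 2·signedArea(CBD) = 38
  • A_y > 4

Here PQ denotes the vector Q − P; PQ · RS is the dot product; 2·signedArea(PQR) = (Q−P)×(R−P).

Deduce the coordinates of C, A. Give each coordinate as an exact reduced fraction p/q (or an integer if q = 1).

1. C_x = 9/2  [line 6·x + 2·y + -46 = 0 ∩ |CB|² = 73/2]
2. C_y = 19/2  [line 6·x + 2·y + -46 = 0 ∩ |CB|² = 73/2]
   → C = (9/2, 19/2)
3. A_x = 12/5  [A divides DC with DA:AC = 2/5:3/5]
4. A_y = 22/5  [A divides DC with DA:AC = 2/5:3/5]
   → A = (12/5, 22/5)

A = (12/5, 22/5)
C = (9/2, 19/2)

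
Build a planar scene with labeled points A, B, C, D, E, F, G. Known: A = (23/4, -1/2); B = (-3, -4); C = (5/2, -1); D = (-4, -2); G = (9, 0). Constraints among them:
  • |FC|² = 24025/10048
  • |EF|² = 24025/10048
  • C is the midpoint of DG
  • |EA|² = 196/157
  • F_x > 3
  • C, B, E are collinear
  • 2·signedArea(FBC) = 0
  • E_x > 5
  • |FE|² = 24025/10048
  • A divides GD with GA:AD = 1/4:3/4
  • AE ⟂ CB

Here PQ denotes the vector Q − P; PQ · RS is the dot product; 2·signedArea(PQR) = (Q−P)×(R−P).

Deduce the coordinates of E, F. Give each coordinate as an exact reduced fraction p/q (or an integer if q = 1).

1. E_x = 3275/628  [C, B, E are collinear ∩ AE ⟂ CB]
2. E_y = 151/314  [C, B, E are collinear ∩ AE ⟂ CB]
   → E = (3275/628, 151/314)
3. F_x = 4845/1256  [line -3·x + 11/2·y + 13 = 0 ∩ |FC|² = 24025/10048]
4. F_y = -163/628  [line -3·x + 11/2·y + 13 = 0 ∩ |FC|² = 24025/10048]
   → F = (4845/1256, -163/628)

E = (3275/628, 151/314)
F = (4845/1256, -163/628)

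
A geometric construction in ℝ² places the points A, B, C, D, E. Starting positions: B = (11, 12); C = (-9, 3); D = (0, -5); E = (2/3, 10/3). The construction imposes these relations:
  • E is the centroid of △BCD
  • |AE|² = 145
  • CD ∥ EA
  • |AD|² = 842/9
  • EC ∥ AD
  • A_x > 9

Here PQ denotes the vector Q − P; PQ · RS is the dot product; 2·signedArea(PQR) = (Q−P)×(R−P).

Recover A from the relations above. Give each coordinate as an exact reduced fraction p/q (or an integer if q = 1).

1. A_x = 29/3  [EC ∥ AD ∩ CD ∥ EA]
2. A_y = -14/3  [EC ∥ AD ∩ CD ∥ EA]
   → A = (29/3, -14/3)

A = (29/3, -14/3)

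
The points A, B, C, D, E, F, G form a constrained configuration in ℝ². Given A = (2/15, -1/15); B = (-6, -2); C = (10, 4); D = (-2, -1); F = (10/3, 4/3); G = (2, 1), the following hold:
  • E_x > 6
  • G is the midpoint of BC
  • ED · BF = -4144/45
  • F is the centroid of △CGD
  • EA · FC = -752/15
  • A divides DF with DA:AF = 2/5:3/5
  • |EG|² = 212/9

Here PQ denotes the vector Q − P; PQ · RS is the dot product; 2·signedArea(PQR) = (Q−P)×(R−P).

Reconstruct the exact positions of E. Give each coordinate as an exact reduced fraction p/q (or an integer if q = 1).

1. E_x = 98/15  [ED · BF = -4144/45 ∩ EA · FC = -752/15]
2. E_y = 41/15  [ED · BF = -4144/45 ∩ EA · FC = -752/15]
   → E = (98/15, 41/15)

E = (98/15, 41/15)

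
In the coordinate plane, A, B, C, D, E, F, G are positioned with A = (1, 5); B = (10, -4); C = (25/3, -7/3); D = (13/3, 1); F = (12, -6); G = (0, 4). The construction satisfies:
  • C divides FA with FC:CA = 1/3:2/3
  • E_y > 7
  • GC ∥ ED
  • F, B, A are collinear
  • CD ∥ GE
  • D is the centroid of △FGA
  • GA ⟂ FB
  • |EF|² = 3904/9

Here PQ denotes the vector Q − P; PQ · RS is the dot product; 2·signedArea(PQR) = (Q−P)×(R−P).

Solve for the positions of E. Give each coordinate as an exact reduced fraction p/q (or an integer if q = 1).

E = (-4, 22/3)

1. E_x = -4  [GC ∥ ED ∩ CD ∥ GE]
2. E_y = 22/3  [GC ∥ ED ∩ CD ∥ GE]
   → E = (-4, 22/3)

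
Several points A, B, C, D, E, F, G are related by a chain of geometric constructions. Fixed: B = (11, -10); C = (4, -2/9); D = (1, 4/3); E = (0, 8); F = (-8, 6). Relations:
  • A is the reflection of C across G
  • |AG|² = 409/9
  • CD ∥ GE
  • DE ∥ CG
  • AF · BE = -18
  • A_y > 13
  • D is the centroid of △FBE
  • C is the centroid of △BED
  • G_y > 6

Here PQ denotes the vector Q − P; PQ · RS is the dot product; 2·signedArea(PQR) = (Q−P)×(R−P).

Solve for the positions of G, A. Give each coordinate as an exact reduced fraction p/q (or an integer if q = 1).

A = (2, 118/9)
G = (3, 58/9)

1. G_x = 3  [CD ∥ GE ∩ DE ∥ CG]
2. G_y = 58/9  [CD ∥ GE ∩ DE ∥ CG]
   → G = (3, 58/9)
3. A_x = 2  [A is the reflection of C across G]
4. A_y = 118/9  [A is the reflection of C across G]
   → A = (2, 118/9)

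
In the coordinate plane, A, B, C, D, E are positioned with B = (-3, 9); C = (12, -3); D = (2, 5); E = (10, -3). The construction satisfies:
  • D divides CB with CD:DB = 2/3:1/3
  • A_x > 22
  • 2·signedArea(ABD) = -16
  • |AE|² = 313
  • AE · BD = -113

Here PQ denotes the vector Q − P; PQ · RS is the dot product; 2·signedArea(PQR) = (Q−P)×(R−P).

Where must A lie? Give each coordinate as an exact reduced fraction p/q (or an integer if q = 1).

A = (23, -15)

1. A_x = 23  [2·signedArea(ABD) = -16 ∩ AE · BD = -113]
2. A_y = -15  [2·signedArea(ABD) = -16 ∩ AE · BD = -113]
   → A = (23, -15)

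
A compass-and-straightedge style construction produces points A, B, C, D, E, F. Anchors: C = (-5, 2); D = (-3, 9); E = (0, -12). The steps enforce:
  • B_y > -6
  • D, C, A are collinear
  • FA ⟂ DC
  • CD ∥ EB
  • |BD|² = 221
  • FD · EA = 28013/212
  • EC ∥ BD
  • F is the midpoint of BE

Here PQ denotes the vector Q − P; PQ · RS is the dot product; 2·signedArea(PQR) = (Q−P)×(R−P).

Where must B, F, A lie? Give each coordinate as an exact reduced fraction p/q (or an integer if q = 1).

1. B_x = 2  [EC ∥ BD ∩ CD ∥ EB]
2. B_y = -5  [EC ∥ BD ∩ CD ∥ EB]
   → B = (2, -5)
3. F_x = 1  [F is the midpoint of BE]
4. F_y = -17/2  [F is the midpoint of BE]
   → F = (1, -17/2)
5. A_x = -388/53  [D, C, A are collinear ∩ FA ⟂ DC]
6. A_y = -649/106  [D, C, A are collinear ∩ FA ⟂ DC]
   → A = (-388/53, -649/106)

A = (-388/53, -649/106)
B = (2, -5)
F = (1, -17/2)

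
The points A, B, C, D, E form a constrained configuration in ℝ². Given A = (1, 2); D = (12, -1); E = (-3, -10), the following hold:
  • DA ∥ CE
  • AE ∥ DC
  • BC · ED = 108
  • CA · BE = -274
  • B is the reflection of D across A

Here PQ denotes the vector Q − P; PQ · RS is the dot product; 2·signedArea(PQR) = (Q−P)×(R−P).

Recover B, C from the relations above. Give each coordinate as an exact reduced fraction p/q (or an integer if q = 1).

B = (-10, 5)
C = (8, -13)

1. B_x = -10  [B is the reflection of D across A]
2. B_y = 5  [B is the reflection of D across A]
   → B = (-10, 5)
3. C_x = 8  [DA ∥ CE ∩ AE ∥ DC]
4. C_y = -13  [DA ∥ CE ∩ AE ∥ DC]
   → C = (8, -13)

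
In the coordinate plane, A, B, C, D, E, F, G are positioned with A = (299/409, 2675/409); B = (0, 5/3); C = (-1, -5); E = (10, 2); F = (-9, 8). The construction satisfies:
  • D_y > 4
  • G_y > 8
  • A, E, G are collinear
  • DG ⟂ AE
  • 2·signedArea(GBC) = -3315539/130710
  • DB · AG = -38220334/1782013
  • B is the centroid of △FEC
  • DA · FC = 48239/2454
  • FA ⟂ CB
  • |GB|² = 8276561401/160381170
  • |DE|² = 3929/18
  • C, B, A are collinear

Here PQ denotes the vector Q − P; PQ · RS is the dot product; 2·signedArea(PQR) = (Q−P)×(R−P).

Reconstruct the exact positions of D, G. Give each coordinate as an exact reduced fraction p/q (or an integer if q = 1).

D = (-9/2, 29/6)
G = (-50134421/17820130, 147489227/17820130)

1. G_x = -50134421/17820130  [A, E, G are collinear ∩ 2·signedArea(GBC) = -3315539/130710]
2. G_y = 147489227/17820130  [A, E, G are collinear ∩ 2·signedArea(GBC) = -3315539/130710]
   → G = (-50134421/17820130, 147489227/17820130)
3. D_x = -9/2  [DB · AG = -38220334/1782013 ∩ DA · FC = 48239/2454]
4. D_y = 29/6  [DB · AG = -38220334/1782013 ∩ DA · FC = 48239/2454]
   → D = (-9/2, 29/6)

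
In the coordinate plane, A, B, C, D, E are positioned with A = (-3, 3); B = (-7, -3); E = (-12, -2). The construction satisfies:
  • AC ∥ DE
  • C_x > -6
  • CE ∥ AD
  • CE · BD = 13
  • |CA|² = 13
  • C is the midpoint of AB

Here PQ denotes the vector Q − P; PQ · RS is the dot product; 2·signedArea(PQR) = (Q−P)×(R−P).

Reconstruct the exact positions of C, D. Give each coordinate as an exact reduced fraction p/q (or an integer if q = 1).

1. C_x = -5  [C is the midpoint of AB]
2. C_y = 0  [C is the midpoint of AB]
   → C = (-5, 0)
3. D_x = -10  [AC ∥ DE ∩ CE ∥ AD]
4. D_y = 1  [AC ∥ DE ∩ CE ∥ AD]
   → D = (-10, 1)

C = (-5, 0)
D = (-10, 1)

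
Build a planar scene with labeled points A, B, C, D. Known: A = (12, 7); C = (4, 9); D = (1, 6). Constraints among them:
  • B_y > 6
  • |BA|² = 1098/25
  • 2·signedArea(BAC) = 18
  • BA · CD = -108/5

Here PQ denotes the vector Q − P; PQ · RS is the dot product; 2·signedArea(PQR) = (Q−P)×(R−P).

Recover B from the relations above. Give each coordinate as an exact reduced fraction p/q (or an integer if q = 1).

B = (27/5, 32/5)

1. B_x = 27/5  [BA · CD = -108/5 ∩ 2·signedArea(BAC) = 18]
2. B_y = 32/5  [BA · CD = -108/5 ∩ 2·signedArea(BAC) = 18]
   → B = (27/5, 32/5)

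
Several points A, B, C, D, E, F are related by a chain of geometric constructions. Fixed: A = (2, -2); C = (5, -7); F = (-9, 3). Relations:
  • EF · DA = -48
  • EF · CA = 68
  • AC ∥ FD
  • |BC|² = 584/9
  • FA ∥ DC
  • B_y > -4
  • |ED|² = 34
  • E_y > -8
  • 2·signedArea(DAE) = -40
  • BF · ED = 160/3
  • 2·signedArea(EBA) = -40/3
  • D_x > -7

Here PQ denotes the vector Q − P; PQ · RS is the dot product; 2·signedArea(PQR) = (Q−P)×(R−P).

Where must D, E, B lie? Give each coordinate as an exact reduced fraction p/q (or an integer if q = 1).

1. D_x = -6  [FA ∥ DC ∩ AC ∥ FD]
2. D_y = -2  [FA ∥ DC ∩ AC ∥ FD]
   → D = (-6, -2)
3. E_x = -3  [EF · CA = 68 ∩ 2·signedArea(DAE) = -40]
4. E_y = -7  [EF · CA = 68 ∩ 2·signedArea(DAE) = -40]
   → E = (-3, -7)
5. B_x = -7/3  [BF · ED = 160/3 ∩ 2·signedArea(EBA) = -40/3]
6. B_y = -11/3  [BF · ED = 160/3 ∩ 2·signedArea(EBA) = -40/3]
   → B = (-7/3, -11/3)

B = (-7/3, -11/3)
D = (-6, -2)
E = (-3, -7)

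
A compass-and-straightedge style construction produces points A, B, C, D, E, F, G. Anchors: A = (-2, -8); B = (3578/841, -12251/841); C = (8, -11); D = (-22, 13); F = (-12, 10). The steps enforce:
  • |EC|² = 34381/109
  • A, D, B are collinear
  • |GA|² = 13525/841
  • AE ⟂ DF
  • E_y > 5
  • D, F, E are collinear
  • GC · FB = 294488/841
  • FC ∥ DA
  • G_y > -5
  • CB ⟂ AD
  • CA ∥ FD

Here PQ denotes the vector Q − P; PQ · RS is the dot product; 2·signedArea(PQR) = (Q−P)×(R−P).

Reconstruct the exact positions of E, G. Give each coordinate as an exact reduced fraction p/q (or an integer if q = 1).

E = (232/109, 628/109)
G = (-2732/841, -3523/841)

1. E_x = 232/109  [D, F, E are collinear ∩ AE ⟂ DF]
2. E_y = 628/109  [D, F, E are collinear ∩ AE ⟂ DF]
   → E = (232/109, 628/109)
3. G_x = -2732/841  [line -13670/841·x + 20661/841·y + 42143/841 = 0 ∩ |GA|² = 13525/841]
4. G_y = -3523/841  [line -13670/841·x + 20661/841·y + 42143/841 = 0 ∩ |GA|² = 13525/841]
   → G = (-2732/841, -3523/841)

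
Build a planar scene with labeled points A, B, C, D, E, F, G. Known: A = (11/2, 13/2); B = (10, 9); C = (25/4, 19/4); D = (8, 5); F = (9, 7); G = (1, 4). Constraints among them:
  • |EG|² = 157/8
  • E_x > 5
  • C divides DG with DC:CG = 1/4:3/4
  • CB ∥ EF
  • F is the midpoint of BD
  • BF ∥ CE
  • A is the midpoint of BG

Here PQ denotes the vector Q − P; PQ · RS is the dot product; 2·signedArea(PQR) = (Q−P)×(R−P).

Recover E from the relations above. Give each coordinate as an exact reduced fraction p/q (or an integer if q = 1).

E = (21/4, 11/4)

1. E_x = 21/4  [CB ∥ EF ∩ BF ∥ CE]
2. E_y = 11/4  [CB ∥ EF ∩ BF ∥ CE]
   → E = (21/4, 11/4)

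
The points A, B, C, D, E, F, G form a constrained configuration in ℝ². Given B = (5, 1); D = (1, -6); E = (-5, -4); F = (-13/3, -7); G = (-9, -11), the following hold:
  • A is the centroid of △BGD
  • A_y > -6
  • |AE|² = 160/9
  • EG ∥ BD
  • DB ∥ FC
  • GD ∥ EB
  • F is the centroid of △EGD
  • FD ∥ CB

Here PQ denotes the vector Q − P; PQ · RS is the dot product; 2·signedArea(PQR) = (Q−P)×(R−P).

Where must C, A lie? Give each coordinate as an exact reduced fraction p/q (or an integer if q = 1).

1. C_x = -1/3  [FD ∥ CB ∩ DB ∥ FC]
2. C_y = 0  [FD ∥ CB ∩ DB ∥ FC]
   → C = (-1/3, 0)
3. A_x = -1  [A is the centroid of △BGD]
4. A_y = -16/3  [A is the centroid of △BGD]
   → A = (-1, -16/3)

A = (-1, -16/3)
C = (-1/3, 0)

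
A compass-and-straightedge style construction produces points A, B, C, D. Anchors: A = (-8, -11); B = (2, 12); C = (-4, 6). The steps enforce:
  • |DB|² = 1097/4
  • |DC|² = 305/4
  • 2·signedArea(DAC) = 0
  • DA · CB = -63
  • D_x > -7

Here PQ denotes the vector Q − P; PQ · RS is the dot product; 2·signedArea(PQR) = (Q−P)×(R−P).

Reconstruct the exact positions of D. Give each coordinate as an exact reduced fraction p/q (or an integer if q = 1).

1. D_x = -6  [2·signedArea(DAC) = 0 ∩ DA · CB = -63]
2. D_y = -5/2  [2·signedArea(DAC) = 0 ∩ DA · CB = -63]
   → D = (-6, -5/2)

D = (-6, -5/2)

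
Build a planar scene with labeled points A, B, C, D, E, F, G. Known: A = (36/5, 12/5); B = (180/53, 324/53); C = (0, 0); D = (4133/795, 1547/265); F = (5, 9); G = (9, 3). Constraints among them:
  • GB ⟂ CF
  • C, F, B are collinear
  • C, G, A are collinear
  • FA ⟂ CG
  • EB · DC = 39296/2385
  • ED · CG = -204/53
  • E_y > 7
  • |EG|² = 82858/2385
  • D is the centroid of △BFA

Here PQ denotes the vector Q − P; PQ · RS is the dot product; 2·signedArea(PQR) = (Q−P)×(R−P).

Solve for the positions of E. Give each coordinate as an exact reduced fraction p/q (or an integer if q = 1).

E = (4054/795, 1966/265)

1. E_x = 4054/795  [EB · DC = 39296/2385 ∩ ED · CG = -204/53]
2. E_y = 1966/265  [EB · DC = 39296/2385 ∩ ED · CG = -204/53]
   → E = (4054/795, 1966/265)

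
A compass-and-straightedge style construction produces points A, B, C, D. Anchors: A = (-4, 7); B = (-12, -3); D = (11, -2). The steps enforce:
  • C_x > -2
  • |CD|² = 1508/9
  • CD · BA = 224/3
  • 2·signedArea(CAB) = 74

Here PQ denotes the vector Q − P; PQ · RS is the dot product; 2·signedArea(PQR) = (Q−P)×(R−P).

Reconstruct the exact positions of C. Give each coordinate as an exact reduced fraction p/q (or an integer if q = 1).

1. C_x = -5/3  [2·signedArea(CAB) = 74 ∩ CD · BA = 224/3]
2. C_y = 2/3  [2·signedArea(CAB) = 74 ∩ CD · BA = 224/3]
   → C = (-5/3, 2/3)

C = (-5/3, 2/3)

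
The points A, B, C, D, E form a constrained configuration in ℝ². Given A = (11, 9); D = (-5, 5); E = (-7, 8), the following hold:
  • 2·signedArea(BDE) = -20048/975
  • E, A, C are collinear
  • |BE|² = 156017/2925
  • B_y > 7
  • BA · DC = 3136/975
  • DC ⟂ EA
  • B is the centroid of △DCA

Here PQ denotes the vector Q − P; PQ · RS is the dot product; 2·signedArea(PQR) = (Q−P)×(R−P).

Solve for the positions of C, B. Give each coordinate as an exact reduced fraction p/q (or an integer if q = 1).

B = (269/975, 7183/975)
C = (-1681/325, 2633/325)

1. C_x = -1681/325  [E, A, C are collinear ∩ DC ⟂ EA]
2. C_y = 2633/325  [E, A, C are collinear ∩ DC ⟂ EA]
   → C = (-1681/325, 2633/325)
3. B_x = 269/975  [B is the centroid of △DCA]
4. B_y = 7183/975  [B is the centroid of △DCA]
   → B = (269/975, 7183/975)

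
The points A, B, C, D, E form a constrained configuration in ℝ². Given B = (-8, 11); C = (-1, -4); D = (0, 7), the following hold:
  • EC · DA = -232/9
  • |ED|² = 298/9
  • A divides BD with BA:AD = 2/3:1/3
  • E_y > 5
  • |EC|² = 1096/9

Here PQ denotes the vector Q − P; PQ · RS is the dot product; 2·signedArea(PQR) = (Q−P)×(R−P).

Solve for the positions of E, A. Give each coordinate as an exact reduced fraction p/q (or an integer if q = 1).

1. A_x = -8/3  [A divides BD with BA:AD = 2/3:1/3]
2. A_y = 25/3  [A divides BD with BA:AD = 2/3:1/3]
   → A = (-8/3, 25/3)
3. E_x = -17/3  [line 8/3·x + -4/3·y + 208/9 = 0 ∩ |EC|² = 1096/9]
4. E_y = 6  [line 8/3·x + -4/3·y + 208/9 = 0 ∩ |EC|² = 1096/9]
   → E = (-17/3, 6)

A = (-8/3, 25/3)
E = (-17/3, 6)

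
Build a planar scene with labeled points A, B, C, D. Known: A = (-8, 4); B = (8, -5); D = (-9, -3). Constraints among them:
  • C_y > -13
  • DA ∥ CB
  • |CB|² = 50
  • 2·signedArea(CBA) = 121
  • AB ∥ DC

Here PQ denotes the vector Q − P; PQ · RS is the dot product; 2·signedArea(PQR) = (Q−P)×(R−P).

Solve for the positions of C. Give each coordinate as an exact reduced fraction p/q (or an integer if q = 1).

C = (7, -12)

1. C_x = 7  [DA ∥ CB ∩ AB ∥ DC]
2. C_y = -12  [DA ∥ CB ∩ AB ∥ DC]
   → C = (7, -12)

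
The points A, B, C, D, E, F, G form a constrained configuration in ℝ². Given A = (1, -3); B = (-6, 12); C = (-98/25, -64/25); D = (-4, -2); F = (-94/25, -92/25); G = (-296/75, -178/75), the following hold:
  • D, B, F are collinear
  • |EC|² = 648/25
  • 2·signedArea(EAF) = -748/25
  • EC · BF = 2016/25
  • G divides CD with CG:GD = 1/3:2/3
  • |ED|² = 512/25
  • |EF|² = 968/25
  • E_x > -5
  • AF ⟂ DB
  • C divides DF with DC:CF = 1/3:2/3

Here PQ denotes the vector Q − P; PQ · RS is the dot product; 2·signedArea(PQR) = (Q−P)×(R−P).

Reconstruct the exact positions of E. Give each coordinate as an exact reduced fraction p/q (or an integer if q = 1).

E = (-116/25, 62/25)

1. E_x = -116/25  [line -56/25·x + 392/25·y + -1232/25 = 0 ∩ |EC|² = 648/25]
2. E_y = 62/25  [line -56/25·x + 392/25·y + -1232/25 = 0 ∩ |EC|² = 648/25]
   → E = (-116/25, 62/25)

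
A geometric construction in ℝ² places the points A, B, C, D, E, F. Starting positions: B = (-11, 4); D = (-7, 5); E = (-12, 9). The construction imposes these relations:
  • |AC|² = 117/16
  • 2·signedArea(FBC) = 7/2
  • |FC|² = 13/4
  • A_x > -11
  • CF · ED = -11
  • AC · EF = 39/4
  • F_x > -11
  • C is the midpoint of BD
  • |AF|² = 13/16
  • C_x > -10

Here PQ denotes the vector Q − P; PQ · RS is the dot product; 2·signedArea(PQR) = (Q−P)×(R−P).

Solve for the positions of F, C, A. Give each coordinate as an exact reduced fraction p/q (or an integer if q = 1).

A = (-21/2, 27/4)
C = (-9, 9/2)
F = (-10, 6)

1. C_x = -9  [C is the midpoint of BD]
2. C_y = 9/2  [C is the midpoint of BD]
   → C = (-9, 9/2)
3. F_x = -10  [2·signedArea(FBC) = 7/2 ∩ CF · ED = -11]
4. F_y = 6  [2·signedArea(FBC) = 7/2 ∩ CF · ED = -11]
   → F = (-10, 6)
5. A_x = -21/2  [line -2·x + 3·y + -165/4 = 0 ∩ |AC|² = 117/16]
6. A_y = 27/4  [line -2·x + 3·y + -165/4 = 0 ∩ |AC|² = 117/16]
   → A = (-21/2, 27/4)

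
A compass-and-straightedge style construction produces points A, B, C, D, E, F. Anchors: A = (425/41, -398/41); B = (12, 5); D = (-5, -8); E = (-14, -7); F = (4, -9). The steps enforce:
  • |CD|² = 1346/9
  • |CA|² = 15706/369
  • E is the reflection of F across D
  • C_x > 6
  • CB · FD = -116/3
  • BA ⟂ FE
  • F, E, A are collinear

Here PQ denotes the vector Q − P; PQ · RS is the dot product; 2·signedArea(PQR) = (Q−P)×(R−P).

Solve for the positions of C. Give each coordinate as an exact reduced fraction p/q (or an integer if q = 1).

C = (20/3, -13/3)

1. C_x = 20/3  [line 9·x + -1·y + -193/3 = 0 ∩ |CA|² = 15706/369]
2. C_y = -13/3  [line 9·x + -1·y + -193/3 = 0 ∩ |CA|² = 15706/369]
   → C = (20/3, -13/3)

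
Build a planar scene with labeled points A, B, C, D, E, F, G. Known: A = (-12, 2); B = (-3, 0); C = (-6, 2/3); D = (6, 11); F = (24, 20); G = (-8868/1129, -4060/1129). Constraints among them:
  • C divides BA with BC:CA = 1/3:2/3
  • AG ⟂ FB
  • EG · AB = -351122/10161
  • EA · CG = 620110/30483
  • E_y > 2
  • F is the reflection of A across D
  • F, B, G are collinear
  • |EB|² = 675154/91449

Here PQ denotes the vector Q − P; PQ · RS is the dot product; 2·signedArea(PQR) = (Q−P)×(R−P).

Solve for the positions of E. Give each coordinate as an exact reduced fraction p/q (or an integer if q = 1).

1. E_x = -2956/1129  [EG · AB = -351122/10161 ∩ EA · CG = 620110/30483]
2. E_y = 27335/10161  [EG · AB = -351122/10161 ∩ EA · CG = 620110/30483]
   → E = (-2956/1129, 27335/10161)

E = (-2956/1129, 27335/10161)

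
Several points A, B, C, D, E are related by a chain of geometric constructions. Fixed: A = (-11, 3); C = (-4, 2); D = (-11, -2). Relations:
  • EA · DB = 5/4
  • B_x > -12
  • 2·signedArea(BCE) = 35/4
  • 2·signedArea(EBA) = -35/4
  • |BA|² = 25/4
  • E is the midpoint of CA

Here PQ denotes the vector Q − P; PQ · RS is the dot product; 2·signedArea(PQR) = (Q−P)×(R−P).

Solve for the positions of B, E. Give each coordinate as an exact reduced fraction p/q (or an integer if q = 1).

1. E_x = -15/2  [E is the midpoint of CA]
2. E_y = 5/2  [E is the midpoint of CA]
   → E = (-15/2, 5/2)
3. B_x = -11  [2·signedArea(BCE) = 35/4 ∩ EA · DB = 5/4]
4. B_y = 1/2  [2·signedArea(BCE) = 35/4 ∩ EA · DB = 5/4]
   → B = (-11, 1/2)

B = (-11, 1/2)
E = (-15/2, 5/2)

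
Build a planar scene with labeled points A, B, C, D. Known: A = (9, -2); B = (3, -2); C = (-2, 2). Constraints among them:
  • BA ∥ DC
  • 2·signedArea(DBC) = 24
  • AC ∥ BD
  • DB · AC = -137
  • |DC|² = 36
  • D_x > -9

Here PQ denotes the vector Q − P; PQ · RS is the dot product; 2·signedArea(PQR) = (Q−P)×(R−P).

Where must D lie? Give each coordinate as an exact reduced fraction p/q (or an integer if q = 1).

1. D_x = -8  [BA ∥ DC ∩ AC ∥ BD]
2. D_y = 2  [BA ∥ DC ∩ AC ∥ BD]
   → D = (-8, 2)

D = (-8, 2)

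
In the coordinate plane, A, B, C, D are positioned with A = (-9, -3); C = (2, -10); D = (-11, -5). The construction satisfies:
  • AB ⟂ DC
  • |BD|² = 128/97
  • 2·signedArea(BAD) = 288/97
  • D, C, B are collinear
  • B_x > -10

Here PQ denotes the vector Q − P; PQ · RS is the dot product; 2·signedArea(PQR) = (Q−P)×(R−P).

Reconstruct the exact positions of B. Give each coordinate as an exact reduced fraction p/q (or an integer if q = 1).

B = (-963/97, -525/97)

1. B_x = -963/97  [D, C, B are collinear ∩ AB ⟂ DC]
2. B_y = -525/97  [D, C, B are collinear ∩ AB ⟂ DC]
   → B = (-963/97, -525/97)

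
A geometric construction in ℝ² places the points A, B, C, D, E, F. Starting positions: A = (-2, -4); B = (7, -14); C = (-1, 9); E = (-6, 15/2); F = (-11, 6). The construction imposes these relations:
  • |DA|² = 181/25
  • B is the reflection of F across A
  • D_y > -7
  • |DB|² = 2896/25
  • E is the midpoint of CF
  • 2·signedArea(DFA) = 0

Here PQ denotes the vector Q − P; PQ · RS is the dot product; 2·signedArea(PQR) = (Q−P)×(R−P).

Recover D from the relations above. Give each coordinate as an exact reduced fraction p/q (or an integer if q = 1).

D = (-1/5, -6)

1. D_x = -1/5  [line 10·x + 9·y + 56 = 0 ∩ |DB|² = 2896/25]
2. D_y = -6  [line 10·x + 9·y + 56 = 0 ∩ |DB|² = 2896/25]
   → D = (-1/5, -6)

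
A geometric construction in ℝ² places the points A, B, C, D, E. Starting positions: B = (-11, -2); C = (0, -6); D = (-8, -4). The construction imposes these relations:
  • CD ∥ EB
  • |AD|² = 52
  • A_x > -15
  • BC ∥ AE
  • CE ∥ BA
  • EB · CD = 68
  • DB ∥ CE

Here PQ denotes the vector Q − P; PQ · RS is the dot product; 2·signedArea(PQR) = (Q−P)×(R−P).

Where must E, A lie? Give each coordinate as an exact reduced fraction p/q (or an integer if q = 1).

A = (-14, 0)
E = (-3, -4)

1. E_x = -3  [CD ∥ EB ∩ DB ∥ CE]
2. E_y = -4  [CD ∥ EB ∩ DB ∥ CE]
   → E = (-3, -4)
3. A_x = -14  [BC ∥ AE ∩ CE ∥ BA]
4. A_y = 0  [BC ∥ AE ∩ CE ∥ BA]
   → A = (-14, 0)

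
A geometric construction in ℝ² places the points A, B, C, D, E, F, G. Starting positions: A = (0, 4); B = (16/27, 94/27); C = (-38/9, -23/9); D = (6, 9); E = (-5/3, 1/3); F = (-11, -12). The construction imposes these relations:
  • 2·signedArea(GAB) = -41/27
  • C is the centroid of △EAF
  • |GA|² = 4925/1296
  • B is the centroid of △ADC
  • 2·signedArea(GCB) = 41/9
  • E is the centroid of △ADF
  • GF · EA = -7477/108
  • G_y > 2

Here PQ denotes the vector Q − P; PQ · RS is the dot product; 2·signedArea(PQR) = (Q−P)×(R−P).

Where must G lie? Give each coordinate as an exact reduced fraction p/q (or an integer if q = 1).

G = (-19/18, 85/36)

1. G_x = -19/18  [GF · EA = -7477/108 ∩ 2·signedArea(GCB) = 41/9]
2. G_y = 85/36  [GF · EA = -7477/108 ∩ 2·signedArea(GCB) = 41/9]
   → G = (-19/18, 85/36)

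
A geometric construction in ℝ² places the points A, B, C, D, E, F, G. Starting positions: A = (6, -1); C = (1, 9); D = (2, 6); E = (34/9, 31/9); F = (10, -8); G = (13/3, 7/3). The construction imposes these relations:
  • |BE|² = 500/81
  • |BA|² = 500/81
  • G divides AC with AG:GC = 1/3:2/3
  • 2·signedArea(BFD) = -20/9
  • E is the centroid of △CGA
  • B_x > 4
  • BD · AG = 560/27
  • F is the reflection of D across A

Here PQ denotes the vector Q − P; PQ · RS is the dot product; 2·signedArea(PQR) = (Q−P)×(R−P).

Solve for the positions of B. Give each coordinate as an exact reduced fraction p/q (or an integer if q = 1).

1. B_x = 44/9  [BD · AG = 560/27 ∩ 2·signedArea(BFD) = -20/9]
2. B_y = 11/9  [BD · AG = 560/27 ∩ 2·signedArea(BFD) = -20/9]
   → B = (44/9, 11/9)

B = (44/9, 11/9)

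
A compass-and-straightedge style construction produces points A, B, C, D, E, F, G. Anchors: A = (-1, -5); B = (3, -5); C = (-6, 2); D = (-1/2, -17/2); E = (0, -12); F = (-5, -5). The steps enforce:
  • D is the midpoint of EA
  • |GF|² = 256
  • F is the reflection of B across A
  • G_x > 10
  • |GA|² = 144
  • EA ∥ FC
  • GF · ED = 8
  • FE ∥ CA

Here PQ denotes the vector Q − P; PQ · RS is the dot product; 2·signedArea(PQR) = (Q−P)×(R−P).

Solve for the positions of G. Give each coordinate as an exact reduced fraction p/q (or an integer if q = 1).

1. G_x = 11  [line 1/2·x + -7/2·y + -23 = 0 ∩ |GF|² = 256]
2. G_y = -5  [line 1/2·x + -7/2·y + -23 = 0 ∩ |GF|² = 256]
   → G = (11, -5)

G = (11, -5)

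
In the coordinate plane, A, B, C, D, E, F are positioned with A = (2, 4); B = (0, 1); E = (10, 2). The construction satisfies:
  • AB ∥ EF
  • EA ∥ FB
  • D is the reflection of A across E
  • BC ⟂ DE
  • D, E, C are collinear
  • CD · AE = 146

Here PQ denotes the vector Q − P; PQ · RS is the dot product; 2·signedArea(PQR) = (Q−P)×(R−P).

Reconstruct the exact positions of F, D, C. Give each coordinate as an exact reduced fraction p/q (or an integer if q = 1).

C = (14/17, 73/17)
D = (18, 0)
F = (8, -1)

1. F_x = 8  [EA ∥ FB ∩ AB ∥ EF]
2. F_y = -1  [EA ∥ FB ∩ AB ∥ EF]
   → F = (8, -1)
3. D_x = 18  [D is the reflection of A across E]
4. D_y = 0  [D is the reflection of A across E]
   → D = (18, 0)
5. C_x = 14/17  [D, E, C are collinear ∩ BC ⟂ DE]
6. C_y = 73/17  [D, E, C are collinear ∩ BC ⟂ DE]
   → C = (14/17, 73/17)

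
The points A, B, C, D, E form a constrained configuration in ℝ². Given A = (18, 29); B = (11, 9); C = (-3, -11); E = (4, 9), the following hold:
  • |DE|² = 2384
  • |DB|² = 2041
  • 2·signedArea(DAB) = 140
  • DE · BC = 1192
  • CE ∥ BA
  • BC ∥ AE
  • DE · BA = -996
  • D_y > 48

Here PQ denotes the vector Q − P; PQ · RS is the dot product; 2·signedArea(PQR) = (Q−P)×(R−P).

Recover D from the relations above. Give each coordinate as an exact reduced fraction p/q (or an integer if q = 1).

D = (32, 49)

1. D_x = 32  [DE · BA = -996 ∩ DE · BC = 1192]
2. D_y = 49  [DE · BA = -996 ∩ DE · BC = 1192]
   → D = (32, 49)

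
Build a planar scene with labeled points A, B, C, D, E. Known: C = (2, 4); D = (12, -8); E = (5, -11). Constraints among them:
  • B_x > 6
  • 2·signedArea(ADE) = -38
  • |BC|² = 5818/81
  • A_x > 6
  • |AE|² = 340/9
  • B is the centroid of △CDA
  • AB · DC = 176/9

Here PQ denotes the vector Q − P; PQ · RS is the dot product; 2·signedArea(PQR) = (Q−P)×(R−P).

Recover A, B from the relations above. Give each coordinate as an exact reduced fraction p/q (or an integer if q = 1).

A = (19/3, -5)
B = (61/9, -3)

1. A_x = 19/3  [line 3·x + -7·y + -54 = 0 ∩ |AE|² = 340/9]
2. A_y = -5  [line 3·x + -7·y + -54 = 0 ∩ |AE|² = 340/9]
   → A = (19/3, -5)
3. B_x = 61/9  [B is the centroid of △CDA]
4. B_y = -3  [B is the centroid of △CDA]
   → B = (61/9, -3)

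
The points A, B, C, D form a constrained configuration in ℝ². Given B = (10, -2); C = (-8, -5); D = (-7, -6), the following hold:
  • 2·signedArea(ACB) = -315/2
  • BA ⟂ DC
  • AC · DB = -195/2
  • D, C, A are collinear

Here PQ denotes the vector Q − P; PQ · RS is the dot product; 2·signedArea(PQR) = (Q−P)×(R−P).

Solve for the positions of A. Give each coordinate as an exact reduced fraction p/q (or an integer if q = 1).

1. A_x = -1/2  [D, C, A are collinear ∩ BA ⟂ DC]
2. A_y = -25/2  [D, C, A are collinear ∩ BA ⟂ DC]
   → A = (-1/2, -25/2)

A = (-1/2, -25/2)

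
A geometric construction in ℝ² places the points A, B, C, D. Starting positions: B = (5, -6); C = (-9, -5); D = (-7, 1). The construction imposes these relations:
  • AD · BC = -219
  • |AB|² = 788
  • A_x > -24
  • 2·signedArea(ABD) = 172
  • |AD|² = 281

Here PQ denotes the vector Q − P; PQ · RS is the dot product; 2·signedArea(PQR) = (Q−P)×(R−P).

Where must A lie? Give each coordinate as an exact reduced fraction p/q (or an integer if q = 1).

1. A_x = -23  [AD · BC = -219 ∩ 2·signedArea(ABD) = 172]
2. A_y = -4  [AD · BC = -219 ∩ 2·signedArea(ABD) = 172]
   → A = (-23, -4)

A = (-23, -4)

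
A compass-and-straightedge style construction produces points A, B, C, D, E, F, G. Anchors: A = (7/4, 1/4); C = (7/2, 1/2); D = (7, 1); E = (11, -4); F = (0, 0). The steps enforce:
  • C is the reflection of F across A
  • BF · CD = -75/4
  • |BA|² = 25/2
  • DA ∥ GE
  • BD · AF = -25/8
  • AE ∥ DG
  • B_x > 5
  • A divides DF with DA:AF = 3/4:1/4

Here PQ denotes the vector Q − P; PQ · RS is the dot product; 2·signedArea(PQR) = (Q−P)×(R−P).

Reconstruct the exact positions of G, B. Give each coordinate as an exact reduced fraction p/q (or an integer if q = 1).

1. G_x = 65/4  [DA ∥ GE ∩ AE ∥ DG]
2. G_y = -13/4  [DA ∥ GE ∩ AE ∥ DG]
   → G = (65/4, -13/4)
3. B_x = 21/4  [line 7/4·x + 1/4·y + -75/8 = 0 ∩ |BA|² = 25/2]
4. B_y = 3/4  [line 7/4·x + 1/4·y + -75/8 = 0 ∩ |BA|² = 25/2]
   → B = (21/4, 3/4)

B = (21/4, 3/4)
G = (65/4, -13/4)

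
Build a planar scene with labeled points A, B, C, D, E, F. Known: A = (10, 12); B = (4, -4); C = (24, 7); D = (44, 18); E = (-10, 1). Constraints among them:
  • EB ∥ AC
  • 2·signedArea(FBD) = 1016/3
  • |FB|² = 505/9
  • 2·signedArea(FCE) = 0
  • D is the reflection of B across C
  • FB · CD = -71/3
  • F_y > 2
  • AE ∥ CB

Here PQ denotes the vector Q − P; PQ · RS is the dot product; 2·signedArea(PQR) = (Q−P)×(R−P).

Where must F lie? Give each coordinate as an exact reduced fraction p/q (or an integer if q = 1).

F = (4/3, 3)

1. F_x = 4/3  [2·signedArea(FCE) = 0 ∩ 2·signedArea(FBD) = 1016/3]
2. F_y = 3  [2·signedArea(FCE) = 0 ∩ 2·signedArea(FBD) = 1016/3]
   → F = (4/3, 3)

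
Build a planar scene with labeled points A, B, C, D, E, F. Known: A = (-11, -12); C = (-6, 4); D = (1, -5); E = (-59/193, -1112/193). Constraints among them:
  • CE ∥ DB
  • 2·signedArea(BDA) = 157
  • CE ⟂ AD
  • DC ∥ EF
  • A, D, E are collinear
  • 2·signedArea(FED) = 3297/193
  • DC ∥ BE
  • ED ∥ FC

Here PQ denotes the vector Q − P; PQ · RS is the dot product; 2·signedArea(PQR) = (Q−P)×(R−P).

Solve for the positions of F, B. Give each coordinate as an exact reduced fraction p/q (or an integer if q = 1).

1. F_x = -1410/193  [ED ∥ FC ∩ DC ∥ EF]
2. F_y = 625/193  [ED ∥ FC ∩ DC ∥ EF]
   → F = (-1410/193, 625/193)
3. B_x = 1292/193  [DC ∥ BE ∩ CE ∥ DB]
4. B_y = -2849/193  [DC ∥ BE ∩ CE ∥ DB]
   → B = (1292/193, -2849/193)

B = (1292/193, -2849/193)
F = (-1410/193, 625/193)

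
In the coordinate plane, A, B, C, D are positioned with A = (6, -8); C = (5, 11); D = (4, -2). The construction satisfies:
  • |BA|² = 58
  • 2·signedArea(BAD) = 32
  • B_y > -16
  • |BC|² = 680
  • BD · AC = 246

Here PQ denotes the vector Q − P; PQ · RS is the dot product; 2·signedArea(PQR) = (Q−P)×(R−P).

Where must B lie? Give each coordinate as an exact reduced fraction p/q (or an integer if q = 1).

1. B_x = 3  [BD · AC = 246 ∩ 2·signedArea(BAD) = 32]
2. B_y = -15  [BD · AC = 246 ∩ 2·signedArea(BAD) = 32]
   → B = (3, -15)

B = (3, -15)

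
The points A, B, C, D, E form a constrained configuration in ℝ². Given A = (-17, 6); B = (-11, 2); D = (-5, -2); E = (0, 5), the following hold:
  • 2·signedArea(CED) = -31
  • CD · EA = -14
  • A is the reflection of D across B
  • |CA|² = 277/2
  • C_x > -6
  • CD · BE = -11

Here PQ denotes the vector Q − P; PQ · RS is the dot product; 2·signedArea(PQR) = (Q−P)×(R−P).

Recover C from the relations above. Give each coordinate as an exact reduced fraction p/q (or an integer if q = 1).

C = (-11/2, 7/2)

1. C_x = -11/2  [CD · BE = -11 ∩ 2·signedArea(CED) = -31]
2. C_y = 7/2  [CD · BE = -11 ∩ 2·signedArea(CED) = -31]
   → C = (-11/2, 7/2)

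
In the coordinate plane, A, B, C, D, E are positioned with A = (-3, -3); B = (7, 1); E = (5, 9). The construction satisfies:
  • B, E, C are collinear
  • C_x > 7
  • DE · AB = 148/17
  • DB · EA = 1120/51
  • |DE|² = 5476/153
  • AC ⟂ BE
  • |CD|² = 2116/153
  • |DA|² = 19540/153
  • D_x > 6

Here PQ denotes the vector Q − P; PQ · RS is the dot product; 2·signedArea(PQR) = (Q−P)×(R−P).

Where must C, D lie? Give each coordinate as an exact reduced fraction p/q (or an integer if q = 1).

C = (125/17, -7/17)
D = (329/51, 163/51)

1. C_x = 125/17  [B, E, C are collinear ∩ AC ⟂ BE]
2. C_y = -7/17  [B, E, C are collinear ∩ AC ⟂ BE]
   → C = (125/17, -7/17)
3. D_x = 329/51  [DE · AB = 148/17 ∩ DB · EA = 1120/51]
4. D_y = 163/51  [DE · AB = 148/17 ∩ DB · EA = 1120/51]
   → D = (329/51, 163/51)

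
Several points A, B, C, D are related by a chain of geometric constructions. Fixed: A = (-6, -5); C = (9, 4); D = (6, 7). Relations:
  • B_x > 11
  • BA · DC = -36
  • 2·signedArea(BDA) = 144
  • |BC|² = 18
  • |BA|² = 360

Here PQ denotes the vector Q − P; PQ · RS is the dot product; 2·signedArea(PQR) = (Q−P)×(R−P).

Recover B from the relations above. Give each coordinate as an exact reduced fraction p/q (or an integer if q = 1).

B = (12, 1)

1. B_x = 12  [line 12·x + -12·y + -132 = 0 ∩ |BC|² = 18]
2. B_y = 1  [line 12·x + -12·y + -132 = 0 ∩ |BC|² = 18]
   → B = (12, 1)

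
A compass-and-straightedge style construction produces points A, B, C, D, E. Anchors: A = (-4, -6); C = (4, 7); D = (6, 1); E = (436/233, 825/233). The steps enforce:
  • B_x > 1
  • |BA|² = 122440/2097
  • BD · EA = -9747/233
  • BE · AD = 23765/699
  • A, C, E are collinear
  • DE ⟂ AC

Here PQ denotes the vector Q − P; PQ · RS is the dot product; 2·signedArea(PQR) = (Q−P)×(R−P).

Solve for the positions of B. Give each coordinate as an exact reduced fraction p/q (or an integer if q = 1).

1. B_x = 902/699  [BD · EA = -9747/233 ∩ BE · AD = 23765/699]
2. B_y = -340/699  [BD · EA = -9747/233 ∩ BE · AD = 23765/699]
   → B = (902/699, -340/699)

B = (902/699, -340/699)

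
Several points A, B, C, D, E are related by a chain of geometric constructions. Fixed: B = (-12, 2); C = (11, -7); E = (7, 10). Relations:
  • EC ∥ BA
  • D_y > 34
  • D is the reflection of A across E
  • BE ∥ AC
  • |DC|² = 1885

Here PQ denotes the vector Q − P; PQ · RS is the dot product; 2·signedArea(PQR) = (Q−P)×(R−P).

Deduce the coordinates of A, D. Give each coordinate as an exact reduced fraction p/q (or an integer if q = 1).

A = (-8, -15)
D = (22, 35)

1. A_x = -8  [BE ∥ AC ∩ EC ∥ BA]
2. A_y = -15  [BE ∥ AC ∩ EC ∥ BA]
   → A = (-8, -15)
3. D_x = 22  [D is the reflection of A across E]
4. D_y = 35  [D is the reflection of A across E]
   → D = (22, 35)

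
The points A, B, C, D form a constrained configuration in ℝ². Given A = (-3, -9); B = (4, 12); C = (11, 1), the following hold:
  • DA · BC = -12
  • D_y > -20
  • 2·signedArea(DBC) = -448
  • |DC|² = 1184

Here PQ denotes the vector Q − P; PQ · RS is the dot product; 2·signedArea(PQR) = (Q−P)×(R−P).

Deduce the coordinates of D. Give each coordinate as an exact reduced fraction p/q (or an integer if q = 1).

D = (-17, -19)

1. D_x = -17  [DA · BC = -12 ∩ 2·signedArea(DBC) = -448]
2. D_y = -19  [DA · BC = -12 ∩ 2·signedArea(DBC) = -448]
   → D = (-17, -19)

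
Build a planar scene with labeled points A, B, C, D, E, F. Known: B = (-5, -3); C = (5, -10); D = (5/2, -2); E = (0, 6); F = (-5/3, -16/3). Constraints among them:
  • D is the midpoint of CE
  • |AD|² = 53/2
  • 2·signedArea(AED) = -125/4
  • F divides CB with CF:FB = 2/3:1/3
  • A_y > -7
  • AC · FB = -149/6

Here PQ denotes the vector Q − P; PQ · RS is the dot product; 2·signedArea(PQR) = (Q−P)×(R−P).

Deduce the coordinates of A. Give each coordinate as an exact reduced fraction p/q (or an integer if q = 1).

A = (0, -13/2)

1. A_x = 0  [2·signedArea(AED) = -125/4 ∩ AC · FB = -149/6]
2. A_y = -13/2  [2·signedArea(AED) = -125/4 ∩ AC · FB = -149/6]
   → A = (0, -13/2)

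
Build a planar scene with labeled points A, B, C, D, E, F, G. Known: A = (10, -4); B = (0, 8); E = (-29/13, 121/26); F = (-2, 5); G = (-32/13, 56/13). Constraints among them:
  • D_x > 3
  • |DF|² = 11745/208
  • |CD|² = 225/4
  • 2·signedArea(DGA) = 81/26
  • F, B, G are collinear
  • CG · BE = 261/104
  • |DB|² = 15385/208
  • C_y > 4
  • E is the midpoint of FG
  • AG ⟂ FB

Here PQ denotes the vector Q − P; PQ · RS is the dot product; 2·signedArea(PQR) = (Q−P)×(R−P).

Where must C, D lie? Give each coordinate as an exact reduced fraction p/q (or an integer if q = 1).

C = (-55/26, 251/52)
D = (101/26, 17/52)

1. D_x = 101/26  [line 108/13·x + 162/13·y + -945/26 = 0 ∩ |DF|² = 11745/208]
2. D_y = 17/52  [line 108/13·x + 162/13·y + -945/26 = 0 ∩ |DF|² = 11745/208]
   → D = (101/26, 17/52)
3. C_x = -55/26  [line 29/13·x + 87/26·y + -1189/104 = 0 ∩ |CD|² = 225/4]
4. C_y = 251/52  [line 29/13·x + 87/26·y + -1189/104 = 0 ∩ |CD|² = 225/4]
   → C = (-55/26, 251/52)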